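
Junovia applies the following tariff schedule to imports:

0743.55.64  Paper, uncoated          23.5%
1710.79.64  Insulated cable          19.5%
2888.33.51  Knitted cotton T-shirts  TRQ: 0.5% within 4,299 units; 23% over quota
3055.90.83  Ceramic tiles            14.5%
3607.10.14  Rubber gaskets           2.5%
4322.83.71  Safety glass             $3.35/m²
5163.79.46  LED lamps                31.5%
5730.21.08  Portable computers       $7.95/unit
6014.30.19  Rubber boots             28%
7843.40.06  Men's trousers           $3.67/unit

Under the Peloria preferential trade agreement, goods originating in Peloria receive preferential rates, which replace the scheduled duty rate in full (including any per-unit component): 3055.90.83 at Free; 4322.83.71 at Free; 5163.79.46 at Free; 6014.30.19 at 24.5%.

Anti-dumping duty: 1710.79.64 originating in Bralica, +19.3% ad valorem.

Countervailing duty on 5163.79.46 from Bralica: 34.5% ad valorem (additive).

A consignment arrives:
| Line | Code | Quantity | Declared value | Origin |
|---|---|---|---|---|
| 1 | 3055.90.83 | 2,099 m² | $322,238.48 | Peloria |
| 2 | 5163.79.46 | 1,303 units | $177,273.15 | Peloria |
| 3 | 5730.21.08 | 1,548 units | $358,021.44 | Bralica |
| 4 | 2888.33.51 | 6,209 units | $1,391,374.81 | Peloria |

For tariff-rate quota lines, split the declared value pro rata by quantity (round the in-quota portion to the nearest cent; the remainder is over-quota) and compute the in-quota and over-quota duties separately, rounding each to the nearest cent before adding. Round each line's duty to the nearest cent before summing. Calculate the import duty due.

Line 1 (3055.90.83, Peloria, 2,099 m², $322,238.48):
Base rate for 3055.90.83 is 14.5%.
Origin Peloria qualifies under the Junovia–Peloria agreement and 3055.90.83 is covered: preferential rate Free applies instead.
Duty = $322,238.48 × 0% = $0.00.
Line 2 (5163.79.46, Peloria, 1,303 units, $177,273.15):
Base rate for 5163.79.46 is 31.5%.
Origin Peloria qualifies under the Junovia–Peloria agreement and 5163.79.46 is covered: preferential rate Free applies instead.
The additional-duty order on 5163.79.46 targets Bralica, not Peloria; it does not apply.
Duty = $177,273.15 × 0% = $0.00.
Line 3 (5730.21.08, Bralica, 1,548 units, $358,021.44):
Base rate for 5730.21.08 is $7.95/unit.
Duty = 1,548 × $7.95 = $12,306.60.
Line 4 (2888.33.51, Peloria, 6,209 units, $1,391,374.81):
Code 2888.33.51 is under a tariff-rate quota (threshold 4,299 units). In-quota: 4,299 units at 0.5%; over-quota: 1,910 units at 23%.
Pro-rata value split: in-quota = $1,391,374.81 × 4,299/6,209 = $963,362.91; over-quota = $1,391,374.81 − $963,362.91 = $428,011.90.
In-quota duty = $963,362.91 × 0.5% = $4,816.81. Over-quota duty = $428,011.90 × 23% = $98,442.74.
Line duty = $4,816.81 + $98,442.74 = $103,259.55.
Total = $0.00 + $0.00 + $12,306.60 + $103,259.55 = $115,566.15.

$115,566.15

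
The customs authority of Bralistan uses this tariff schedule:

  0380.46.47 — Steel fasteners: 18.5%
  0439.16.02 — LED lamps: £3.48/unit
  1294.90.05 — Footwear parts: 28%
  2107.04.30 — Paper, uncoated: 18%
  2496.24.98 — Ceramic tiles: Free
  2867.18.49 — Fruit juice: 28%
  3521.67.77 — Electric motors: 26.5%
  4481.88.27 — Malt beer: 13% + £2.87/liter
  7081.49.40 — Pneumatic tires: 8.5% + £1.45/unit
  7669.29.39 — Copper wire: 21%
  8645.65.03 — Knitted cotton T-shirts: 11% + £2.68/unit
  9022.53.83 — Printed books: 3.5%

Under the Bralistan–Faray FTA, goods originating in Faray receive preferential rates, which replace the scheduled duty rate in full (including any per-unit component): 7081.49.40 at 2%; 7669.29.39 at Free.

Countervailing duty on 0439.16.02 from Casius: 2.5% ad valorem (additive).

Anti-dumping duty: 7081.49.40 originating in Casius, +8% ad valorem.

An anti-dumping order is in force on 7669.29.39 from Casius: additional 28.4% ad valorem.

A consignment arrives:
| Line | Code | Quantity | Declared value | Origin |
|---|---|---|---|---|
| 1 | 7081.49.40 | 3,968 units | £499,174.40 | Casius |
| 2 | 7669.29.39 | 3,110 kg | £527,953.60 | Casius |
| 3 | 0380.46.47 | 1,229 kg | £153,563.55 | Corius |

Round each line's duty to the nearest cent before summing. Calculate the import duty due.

Line 1 (7081.49.40, Casius, 3,968 units, £499,174.40):
Base rate for 7081.49.40 is 8.5% + £1.45/unit.
7081.49.40 has an FTA preferential rate, but origin Casius is not Faray; base rate stands.
Additional duty on 7081.49.40 from Casius: +8%. Applied ad valorem rate: 8.5% + 8% = 16.5%.
Duty = £499,174.40 × 16.5% + 3,968 × £1.45 = £88,117.38.
Line 2 (7669.29.39, Casius, 3,110 kg, £527,953.60):
Base rate for 7669.29.39 is 21%.
7669.29.39 has an FTA preferential rate, but origin Casius is not Faray; base rate stands.
Additional duty on 7669.29.39 from Casius: +28.4%. Applied ad valorem rate: 21% + 28.4% = 49.4%.
Duty = £527,953.60 × 49.4% = £260,809.08.
Line 3 (0380.46.47, Corius, 1,229 kg, £153,563.55):
Base rate for 0380.46.47 is 18.5%.
Duty = £153,563.55 × 18.5% = £28,409.26.
Total = £88,117.38 + £260,809.08 + £28,409.26 = £377,335.72.

£377,335.72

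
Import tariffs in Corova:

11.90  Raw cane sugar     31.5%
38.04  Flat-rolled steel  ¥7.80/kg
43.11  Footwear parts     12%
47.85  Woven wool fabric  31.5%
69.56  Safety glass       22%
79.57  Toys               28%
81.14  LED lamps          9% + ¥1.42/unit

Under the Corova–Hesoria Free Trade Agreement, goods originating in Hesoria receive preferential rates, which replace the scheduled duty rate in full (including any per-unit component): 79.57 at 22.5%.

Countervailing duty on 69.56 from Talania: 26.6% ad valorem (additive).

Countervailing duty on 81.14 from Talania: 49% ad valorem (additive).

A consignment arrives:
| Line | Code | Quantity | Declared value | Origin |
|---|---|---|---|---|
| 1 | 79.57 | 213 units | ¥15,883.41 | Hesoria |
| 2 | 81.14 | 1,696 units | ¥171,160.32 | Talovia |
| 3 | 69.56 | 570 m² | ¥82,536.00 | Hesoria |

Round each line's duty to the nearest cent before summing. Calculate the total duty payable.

¥39,544.44

Line 1 (79.57, Hesoria, 213 units, ¥15,883.41):
Base rate for 79.57 is 28%.
Origin Hesoria qualifies under the Corova–Hesoria agreement and 79.57 is covered: preferential rate 22.5% applies instead.
Duty = ¥15,883.41 × 22.5% = ¥3,573.77.
Line 2 (81.14, Talovia, 1,696 units, ¥171,160.32):
Base rate for 81.14 is 9% + ¥1.42/unit.
The additional-duty order on 81.14 targets Talania, not Talovia; it does not apply.
Duty = ¥171,160.32 × 9% + 1,696 × ¥1.42 = ¥17,812.75.
Line 3 (69.56, Hesoria, 570 m², ¥82,536.00):
Base rate for 69.56 is 22%.
Origin Hesoria is the FTA partner but 69.56 is not on the preference list; base rate stands.
The additional-duty order on 69.56 targets Talania, not Hesoria; it does not apply.
Duty = ¥82,536.00 × 22% = ¥18,157.92.
Total = ¥3,573.77 + ¥17,812.75 + ¥18,157.92 = ¥39,544.44.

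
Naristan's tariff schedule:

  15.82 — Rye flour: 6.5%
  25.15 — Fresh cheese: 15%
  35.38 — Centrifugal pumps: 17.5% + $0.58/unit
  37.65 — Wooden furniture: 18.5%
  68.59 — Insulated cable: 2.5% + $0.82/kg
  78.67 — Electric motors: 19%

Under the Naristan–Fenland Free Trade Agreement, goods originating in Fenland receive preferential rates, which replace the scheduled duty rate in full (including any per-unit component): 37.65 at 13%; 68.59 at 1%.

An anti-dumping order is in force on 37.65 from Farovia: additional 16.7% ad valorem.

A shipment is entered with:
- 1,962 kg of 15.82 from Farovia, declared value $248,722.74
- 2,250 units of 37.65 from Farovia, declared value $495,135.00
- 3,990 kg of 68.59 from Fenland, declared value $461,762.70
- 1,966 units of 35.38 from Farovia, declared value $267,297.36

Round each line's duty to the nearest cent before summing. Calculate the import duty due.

Line 1 (15.82, Farovia, 1,962 kg, $248,722.74):
Base rate for 15.82 is 6.5%.
Duty = $248,722.74 × 6.5% = $16,166.98.
Line 2 (37.65, Farovia, 2,250 units, $495,135.00):
Base rate for 37.65 is 18.5%.
37.65 has an FTA preferential rate, but origin Farovia is not Fenland; base rate stands.
Additional duty on 37.65 from Farovia: +16.7%. Applied ad valorem rate: 18.5% + 16.7% = 35.2%.
Duty = $495,135.00 × 35.2% = $174,287.52.
Line 3 (68.59, Fenland, 3,990 kg, $461,762.70):
Base rate for 68.59 is 2.5% + $0.82/kg.
Origin Fenland qualifies under the Naristan–Fenland agreement and 68.59 is covered: preferential rate 1% applies instead.
Duty = $461,762.70 × 1% = $4,617.63.
Line 4 (35.38, Farovia, 1,966 units, $267,297.36):
Base rate for 35.38 is 17.5% + $0.58/unit.
Duty = $267,297.36 × 17.5% + 1,966 × $0.58 = $47,917.32.
Total = $16,166.98 + $174,287.52 + $4,617.63 + $47,917.32 = $242,989.45.

$242,989.45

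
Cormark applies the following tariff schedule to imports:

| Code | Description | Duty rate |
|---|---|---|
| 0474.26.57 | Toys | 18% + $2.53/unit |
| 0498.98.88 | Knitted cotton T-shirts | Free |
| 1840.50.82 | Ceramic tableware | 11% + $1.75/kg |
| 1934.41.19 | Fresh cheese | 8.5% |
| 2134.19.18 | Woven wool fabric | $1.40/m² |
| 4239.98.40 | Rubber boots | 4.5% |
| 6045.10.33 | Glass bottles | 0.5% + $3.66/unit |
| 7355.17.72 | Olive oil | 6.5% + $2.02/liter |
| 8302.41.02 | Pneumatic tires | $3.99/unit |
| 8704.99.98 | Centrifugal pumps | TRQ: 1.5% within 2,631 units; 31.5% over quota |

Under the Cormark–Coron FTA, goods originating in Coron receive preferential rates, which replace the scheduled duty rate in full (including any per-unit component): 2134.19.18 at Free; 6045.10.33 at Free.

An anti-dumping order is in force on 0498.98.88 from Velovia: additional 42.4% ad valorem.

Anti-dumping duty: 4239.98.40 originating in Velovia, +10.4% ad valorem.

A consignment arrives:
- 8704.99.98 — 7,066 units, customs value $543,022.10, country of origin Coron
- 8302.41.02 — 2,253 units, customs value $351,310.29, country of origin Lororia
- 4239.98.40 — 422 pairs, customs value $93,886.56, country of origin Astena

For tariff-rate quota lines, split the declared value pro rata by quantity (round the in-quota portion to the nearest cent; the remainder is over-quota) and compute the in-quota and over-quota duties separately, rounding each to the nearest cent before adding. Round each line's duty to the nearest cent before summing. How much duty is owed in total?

Line 1 (8704.99.98, Coron, 7,066 units, $543,022.10):
Code 8704.99.98 is under a tariff-rate quota (threshold 2,631 units). In-quota: 2,631 units at 1.5%; over-quota: 4,435 units at 31.5%.
Pro-rata value split: in-quota = $543,022.10 × 2,631/7,066 = $202,192.35; over-quota = $543,022.10 − $202,192.35 = $340,829.75.
In-quota duty = $202,192.35 × 1.5% = $3,032.89. Over-quota duty = $340,829.75 × 31.5% = $107,361.37.
Line duty = $3,032.89 + $107,361.37 = $110,394.26.
Line 2 (8302.41.02, Lororia, 2,253 units, $351,310.29):
Base rate for 8302.41.02 is $3.99/unit.
Duty = 2,253 × $3.99 = $8,989.47.
Line 3 (4239.98.40, Astena, 422 pairs, $93,886.56):
Base rate for 4239.98.40 is 4.5%.
The additional-duty order on 4239.98.40 targets Velovia, not Astena; it does not apply.
Duty = $93,886.56 × 4.5% = $4,224.90.
Total = $110,394.26 + $8,989.47 + $4,224.90 = $123,608.63.

$123,608.63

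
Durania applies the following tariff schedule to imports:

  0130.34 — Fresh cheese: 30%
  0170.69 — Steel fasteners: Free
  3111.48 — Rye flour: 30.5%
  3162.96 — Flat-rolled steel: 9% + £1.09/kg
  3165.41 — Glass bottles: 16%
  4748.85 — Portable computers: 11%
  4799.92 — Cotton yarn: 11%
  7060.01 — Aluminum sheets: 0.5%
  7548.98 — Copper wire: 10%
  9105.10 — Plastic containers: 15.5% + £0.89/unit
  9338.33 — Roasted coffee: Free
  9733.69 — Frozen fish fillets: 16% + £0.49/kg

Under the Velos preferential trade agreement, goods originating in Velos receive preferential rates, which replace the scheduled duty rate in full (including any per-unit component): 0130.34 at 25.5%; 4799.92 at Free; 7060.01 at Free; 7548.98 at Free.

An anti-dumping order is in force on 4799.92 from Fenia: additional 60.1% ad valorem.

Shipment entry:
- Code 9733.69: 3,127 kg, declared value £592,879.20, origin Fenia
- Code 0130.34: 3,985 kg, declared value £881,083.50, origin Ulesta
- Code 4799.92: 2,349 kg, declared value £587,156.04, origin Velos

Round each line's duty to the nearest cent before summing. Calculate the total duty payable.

Line 1 (9733.69, Fenia, 3,127 kg, £592,879.20):
Base rate for 9733.69 is 16% + £0.49/kg.
Duty = £592,879.20 × 16% + 3,127 × £0.49 = £96,392.90.
Line 2 (0130.34, Ulesta, 3,985 kg, £881,083.50):
Base rate for 0130.34 is 30%.
0130.34 has an FTA preferential rate, but origin Ulesta is not Velos; base rate stands.
Duty = £881,083.50 × 30% = £264,325.05.
Line 3 (4799.92, Velos, 2,349 kg, £587,156.04):
Base rate for 4799.92 is 11%.
Origin Velos qualifies under the Durania–Velos agreement and 4799.92 is covered: preferential rate Free applies instead.
The additional-duty order on 4799.92 targets Fenia, not Velos; it does not apply.
Duty = £587,156.04 × 0% = £0.00.
Total = £96,392.90 + £264,325.05 + £0.00 = £360,717.95.

£360,717.95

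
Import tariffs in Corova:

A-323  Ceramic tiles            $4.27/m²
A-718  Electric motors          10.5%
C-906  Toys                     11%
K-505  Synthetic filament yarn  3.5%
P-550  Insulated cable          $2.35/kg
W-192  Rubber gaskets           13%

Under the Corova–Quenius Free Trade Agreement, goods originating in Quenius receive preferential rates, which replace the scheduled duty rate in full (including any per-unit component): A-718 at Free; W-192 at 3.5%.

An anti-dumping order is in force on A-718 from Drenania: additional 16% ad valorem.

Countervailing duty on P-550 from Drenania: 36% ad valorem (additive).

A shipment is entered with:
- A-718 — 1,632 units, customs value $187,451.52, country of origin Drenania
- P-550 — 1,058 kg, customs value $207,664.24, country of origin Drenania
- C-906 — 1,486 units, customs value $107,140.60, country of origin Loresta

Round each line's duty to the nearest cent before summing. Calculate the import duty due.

$138,705.55

Line 1 (A-718, Drenania, 1,632 units, $187,451.52):
Base rate for A-718 is 10.5%.
A-718 has an FTA preferential rate, but origin Drenania is not Quenius; base rate stands.
Additional duty on A-718 from Drenania: +16%. Applied ad valorem rate: 10.5% + 16% = 26.5%.
Duty = $187,451.52 × 26.5% = $49,674.65.
Line 2 (P-550, Drenania, 1,058 kg, $207,664.24):
Base rate for P-550 is $2.35/kg.
Additional duty on P-550 from Drenania: +36% ad valorem. Applied ad valorem rate = 36%.
Duty = $207,664.24 × 36% + 1,058 × $2.35 = $77,245.43.
Line 3 (C-906, Loresta, 1,486 units, $107,140.60):
Base rate for C-906 is 11%.
Duty = $107,140.60 × 11% = $11,785.47.
Total = $49,674.65 + $77,245.43 + $11,785.47 = $138,705.55.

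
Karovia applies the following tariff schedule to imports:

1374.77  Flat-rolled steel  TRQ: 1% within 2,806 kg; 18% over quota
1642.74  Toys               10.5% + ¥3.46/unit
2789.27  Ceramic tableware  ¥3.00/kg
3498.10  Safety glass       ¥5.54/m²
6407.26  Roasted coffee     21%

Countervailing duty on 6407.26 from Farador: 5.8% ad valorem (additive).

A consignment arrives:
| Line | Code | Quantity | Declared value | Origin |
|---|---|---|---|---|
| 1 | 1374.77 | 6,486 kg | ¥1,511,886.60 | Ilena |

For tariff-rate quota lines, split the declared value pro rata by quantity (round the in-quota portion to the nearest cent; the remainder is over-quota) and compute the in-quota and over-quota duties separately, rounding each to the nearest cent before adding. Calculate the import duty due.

¥160,946.23

Line 1 (1374.77, Ilena, 6,486 kg, ¥1,511,886.60):
Code 1374.77 is under a tariff-rate quota (threshold 2,806 kg). In-quota: 2,806 kg at 1%; over-quota: 3,680 kg at 18%.
Pro-rata value split: in-quota = ¥1,511,886.60 × 2,806/6,486 = ¥654,078.60; over-quota = ¥1,511,886.60 − ¥654,078.60 = ¥857,808.00.
In-quota duty = ¥654,078.60 × 1% = ¥6,540.79. Over-quota duty = ¥857,808.00 × 18% = ¥154,405.44.
Line duty = ¥6,540.79 + ¥154,405.44 = ¥160,946.23.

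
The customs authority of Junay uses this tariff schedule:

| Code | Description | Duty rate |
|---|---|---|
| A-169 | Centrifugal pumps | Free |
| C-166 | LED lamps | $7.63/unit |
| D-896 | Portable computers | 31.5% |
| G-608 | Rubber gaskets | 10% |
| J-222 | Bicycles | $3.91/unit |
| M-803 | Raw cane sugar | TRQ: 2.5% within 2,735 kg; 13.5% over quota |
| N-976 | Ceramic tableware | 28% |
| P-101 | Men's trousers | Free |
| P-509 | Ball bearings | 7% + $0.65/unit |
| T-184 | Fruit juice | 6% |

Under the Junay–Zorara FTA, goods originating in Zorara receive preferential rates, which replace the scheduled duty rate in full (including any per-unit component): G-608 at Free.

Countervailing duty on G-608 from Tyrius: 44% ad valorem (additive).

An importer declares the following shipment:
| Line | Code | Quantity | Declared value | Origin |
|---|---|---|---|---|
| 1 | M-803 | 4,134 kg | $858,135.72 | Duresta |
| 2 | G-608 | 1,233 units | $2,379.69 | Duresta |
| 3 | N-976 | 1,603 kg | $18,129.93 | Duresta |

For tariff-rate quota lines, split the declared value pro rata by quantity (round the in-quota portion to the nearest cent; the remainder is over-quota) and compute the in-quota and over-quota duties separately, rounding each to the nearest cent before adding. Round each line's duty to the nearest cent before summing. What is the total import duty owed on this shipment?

$58,712.23

Line 1 (M-803, Duresta, 4,134 kg, $858,135.72):
Code M-803 is under a tariff-rate quota (threshold 2,735 kg). In-quota: 2,735 kg at 2.5%; over-quota: 1,399 kg at 13.5%.
Pro-rata value split: in-quota = $858,135.72 × 2,735/4,134 = $567,731.30; over-quota = $858,135.72 − $567,731.30 = $290,404.42.
In-quota duty = $567,731.30 × 2.5% = $14,193.28. Over-quota duty = $290,404.42 × 13.5% = $39,204.60.
Line duty = $14,193.28 + $39,204.60 = $53,397.88.
Line 2 (G-608, Duresta, 1,233 units, $2,379.69):
Base rate for G-608 is 10%.
G-608 has an FTA preferential rate, but origin Duresta is not Zorara; base rate stands.
The additional-duty order on G-608 targets Tyrius, not Duresta; it does not apply.
Duty = $2,379.69 × 10% = $237.97.
Line 3 (N-976, Duresta, 1,603 kg, $18,129.93):
Base rate for N-976 is 28%.
Duty = $18,129.93 × 28% = $5,076.38.
Total = $53,397.88 + $237.97 + $5,076.38 = $58,712.23.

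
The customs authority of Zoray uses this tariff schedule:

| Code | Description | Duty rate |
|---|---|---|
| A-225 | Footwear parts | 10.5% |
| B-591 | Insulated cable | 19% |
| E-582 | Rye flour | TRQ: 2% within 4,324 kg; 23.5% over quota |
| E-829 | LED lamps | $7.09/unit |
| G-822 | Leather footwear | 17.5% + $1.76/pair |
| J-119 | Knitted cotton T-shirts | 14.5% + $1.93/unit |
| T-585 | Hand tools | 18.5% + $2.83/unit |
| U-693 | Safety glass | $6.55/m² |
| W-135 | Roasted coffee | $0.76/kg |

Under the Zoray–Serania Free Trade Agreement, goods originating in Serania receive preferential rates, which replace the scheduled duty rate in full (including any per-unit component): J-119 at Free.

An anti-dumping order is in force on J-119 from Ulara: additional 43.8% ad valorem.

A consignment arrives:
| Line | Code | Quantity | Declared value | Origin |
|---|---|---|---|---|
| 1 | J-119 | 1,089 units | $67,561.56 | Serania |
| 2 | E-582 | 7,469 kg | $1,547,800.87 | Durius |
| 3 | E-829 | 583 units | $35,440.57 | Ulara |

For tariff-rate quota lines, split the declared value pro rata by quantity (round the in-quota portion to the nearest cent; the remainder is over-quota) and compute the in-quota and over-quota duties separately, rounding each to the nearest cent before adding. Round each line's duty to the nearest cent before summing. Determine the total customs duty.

Line 1 (J-119, Serania, 1,089 units, $67,561.56):
Base rate for J-119 is 14.5% + $1.93/unit.
Origin Serania qualifies under the Zoray–Serania agreement and J-119 is covered: preferential rate Free applies instead.
The additional-duty order on J-119 targets Ulara, not Serania; it does not apply.
Duty = $67,561.56 × 0% = $0.00.
Line 2 (E-582, Durius, 7,469 kg, $1,547,800.87):
Code E-582 is under a tariff-rate quota (threshold 4,324 kg). In-quota: 4,324 kg at 2%; over-quota: 3,145 kg at 23.5%.
Pro-rata value split: in-quota = $1,547,800.87 × 4,324/7,469 = $896,062.52; over-quota = $1,547,800.87 − $896,062.52 = $651,738.35.
In-quota duty = $896,062.52 × 2% = $17,921.25. Over-quota duty = $651,738.35 × 23.5% = $153,158.51.
Line duty = $17,921.25 + $153,158.51 = $171,079.76.
Line 3 (E-829, Ulara, 583 units, $35,440.57):
Base rate for E-829 is $7.09/unit.
Duty = 583 × $7.09 = $4,133.47.
Total = $0.00 + $171,079.76 + $4,133.47 = $175,213.23.

$175,213.23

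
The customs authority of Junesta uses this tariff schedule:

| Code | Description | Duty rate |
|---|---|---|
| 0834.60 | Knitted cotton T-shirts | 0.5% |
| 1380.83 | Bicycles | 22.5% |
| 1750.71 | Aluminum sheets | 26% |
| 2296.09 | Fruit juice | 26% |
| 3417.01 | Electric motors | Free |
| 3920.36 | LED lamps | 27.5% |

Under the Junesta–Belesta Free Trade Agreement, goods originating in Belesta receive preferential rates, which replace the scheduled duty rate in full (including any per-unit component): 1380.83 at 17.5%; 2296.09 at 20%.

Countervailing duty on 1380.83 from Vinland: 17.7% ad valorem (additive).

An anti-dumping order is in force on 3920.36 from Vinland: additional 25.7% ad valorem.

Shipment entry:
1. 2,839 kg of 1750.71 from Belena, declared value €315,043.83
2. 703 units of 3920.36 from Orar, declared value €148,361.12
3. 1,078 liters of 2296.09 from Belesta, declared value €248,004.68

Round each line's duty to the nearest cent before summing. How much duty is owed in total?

€172,311.65

Line 1 (1750.71, Belena, 2,839 kg, €315,043.83):
Base rate for 1750.71 is 26%.
Duty = €315,043.83 × 26% = €81,911.40.
Line 2 (3920.36, Orar, 703 units, €148,361.12):
Base rate for 3920.36 is 27.5%.
The additional-duty order on 3920.36 targets Vinland, not Orar; it does not apply.
Duty = €148,361.12 × 27.5% = €40,799.31.
Line 3 (2296.09, Belesta, 1,078 liters, €248,004.68):
Base rate for 2296.09 is 26%.
Origin Belesta qualifies under the Junesta–Belesta agreement and 2296.09 is covered: preferential rate 20% applies instead.
Duty = €248,004.68 × 20% = €49,600.94.
Total = €81,911.40 + €40,799.31 + €49,600.94 = €172,311.65.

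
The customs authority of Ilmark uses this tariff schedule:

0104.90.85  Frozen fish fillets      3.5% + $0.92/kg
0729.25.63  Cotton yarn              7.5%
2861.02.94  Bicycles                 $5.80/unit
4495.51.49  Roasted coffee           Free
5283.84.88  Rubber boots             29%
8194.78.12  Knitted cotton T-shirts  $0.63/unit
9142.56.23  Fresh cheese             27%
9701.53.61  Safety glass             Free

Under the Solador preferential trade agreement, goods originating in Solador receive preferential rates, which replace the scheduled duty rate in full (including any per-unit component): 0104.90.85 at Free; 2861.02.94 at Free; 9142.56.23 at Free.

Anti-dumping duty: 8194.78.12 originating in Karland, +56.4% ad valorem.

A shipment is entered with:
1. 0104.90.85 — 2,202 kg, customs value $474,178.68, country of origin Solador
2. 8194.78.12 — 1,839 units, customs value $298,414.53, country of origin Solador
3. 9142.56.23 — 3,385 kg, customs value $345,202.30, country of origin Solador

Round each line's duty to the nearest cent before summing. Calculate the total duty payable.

Line 1 (0104.90.85, Solador, 2,202 kg, $474,178.68):
Base rate for 0104.90.85 is 3.5% + $0.92/kg.
Origin Solador qualifies under the Ilmark–Solador agreement and 0104.90.85 is covered: preferential rate Free applies instead.
Duty = $474,178.68 × 0% = $0.00.
Line 2 (8194.78.12, Solador, 1,839 units, $298,414.53):
Base rate for 8194.78.12 is $0.63/unit.
Origin Solador is the FTA partner but 8194.78.12 is not on the preference list; base rate stands.
The additional-duty order on 8194.78.12 targets Karland, not Solador; it does not apply.
Duty = 1,839 × $0.63 = $1,158.57.
Line 3 (9142.56.23, Solador, 3,385 kg, $345,202.30):
Base rate for 9142.56.23 is 27%.
Origin Solador qualifies under the Ilmark–Solador agreement and 9142.56.23 is covered: preferential rate Free applies instead.
Duty = $345,202.30 × 0% = $0.00.
Total = $0.00 + $1,158.57 + $0.00 = $1,158.57.

$1,158.57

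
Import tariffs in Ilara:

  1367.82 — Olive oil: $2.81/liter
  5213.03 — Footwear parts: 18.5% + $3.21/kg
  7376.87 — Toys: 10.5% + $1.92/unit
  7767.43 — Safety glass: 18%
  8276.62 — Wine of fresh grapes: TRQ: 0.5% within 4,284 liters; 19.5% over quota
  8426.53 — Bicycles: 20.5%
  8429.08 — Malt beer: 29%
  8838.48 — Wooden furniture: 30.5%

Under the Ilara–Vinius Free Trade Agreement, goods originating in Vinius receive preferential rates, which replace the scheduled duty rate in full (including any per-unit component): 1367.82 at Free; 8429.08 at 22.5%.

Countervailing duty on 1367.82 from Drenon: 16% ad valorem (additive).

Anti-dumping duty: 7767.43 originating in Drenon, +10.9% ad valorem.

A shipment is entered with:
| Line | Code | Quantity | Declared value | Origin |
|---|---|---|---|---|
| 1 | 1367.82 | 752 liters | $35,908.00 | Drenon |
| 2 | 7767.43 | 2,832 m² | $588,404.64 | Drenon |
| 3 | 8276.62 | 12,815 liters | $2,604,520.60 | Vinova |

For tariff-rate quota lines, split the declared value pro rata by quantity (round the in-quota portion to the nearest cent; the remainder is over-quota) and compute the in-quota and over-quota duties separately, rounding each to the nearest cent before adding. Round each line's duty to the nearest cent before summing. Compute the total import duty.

$520,359.63

Line 1 (1367.82, Drenon, 752 liters, $35,908.00):
Base rate for 1367.82 is $2.81/liter.
1367.82 has an FTA preferential rate, but origin Drenon is not Vinius; base rate stands.
Additional duty on 1367.82 from Drenon: +16% ad valorem. Applied ad valorem rate = 16%.
Duty = $35,908.00 × 16% + 752 × $2.81 = $7,858.40.
Line 2 (7767.43, Drenon, 2,832 m², $588,404.64):
Base rate for 7767.43 is 18%.
Additional duty on 7767.43 from Drenon: +10.9%. Applied ad valorem rate: 18% + 10.9% = 28.9%.
Duty = $588,404.64 × 28.9% = $170,048.94.
Line 3 (8276.62, Vinova, 12,815 liters, $2,604,520.60):
Code 8276.62 is under a tariff-rate quota (threshold 4,284 liters). In-quota: 4,284 liters at 0.5%; over-quota: 8,531 liters at 19.5%.
Pro-rata value split: in-quota = $2,604,520.60 × 4,284/12,815 = $870,680.16; over-quota = $2,604,520.60 − $870,680.16 = $1,733,840.44.
In-quota duty = $870,680.16 × 0.5% = $4,353.40. Over-quota duty = $1,733,840.44 × 19.5% = $338,098.89.
Line duty = $4,353.40 + $338,098.89 = $342,452.29.
Total = $7,858.40 + $170,048.94 + $342,452.29 = $520,359.63.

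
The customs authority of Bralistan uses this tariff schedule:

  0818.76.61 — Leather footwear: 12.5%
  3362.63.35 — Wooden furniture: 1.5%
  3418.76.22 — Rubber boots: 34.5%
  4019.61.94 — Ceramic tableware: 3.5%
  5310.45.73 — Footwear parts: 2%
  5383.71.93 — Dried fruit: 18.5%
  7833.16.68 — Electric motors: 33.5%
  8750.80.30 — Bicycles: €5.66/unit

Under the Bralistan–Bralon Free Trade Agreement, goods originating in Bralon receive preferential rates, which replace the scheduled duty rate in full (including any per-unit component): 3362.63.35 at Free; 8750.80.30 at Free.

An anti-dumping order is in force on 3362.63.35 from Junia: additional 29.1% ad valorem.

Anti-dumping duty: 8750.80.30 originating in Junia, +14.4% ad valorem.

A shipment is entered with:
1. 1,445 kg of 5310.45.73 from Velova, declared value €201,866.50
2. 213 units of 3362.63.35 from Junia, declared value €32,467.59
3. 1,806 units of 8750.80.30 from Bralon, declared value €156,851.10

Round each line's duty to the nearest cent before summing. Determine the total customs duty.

Line 1 (5310.45.73, Velova, 1,445 kg, €201,866.50):
Base rate for 5310.45.73 is 2%.
Duty = €201,866.50 × 2% = €4,037.33.
Line 2 (3362.63.35, Junia, 213 units, €32,467.59):
Base rate for 3362.63.35 is 1.5%.
3362.63.35 has an FTA preferential rate, but origin Junia is not Bralon; base rate stands.
Additional duty on 3362.63.35 from Junia: +29.1%. Applied ad valorem rate: 1.5% + 29.1% = 30.6%.
Duty = €32,467.59 × 30.6% = €9,935.08.
Line 3 (8750.80.30, Bralon, 1,806 units, €156,851.10):
Base rate for 8750.80.30 is €5.66/unit.
Origin Bralon qualifies under the Bralistan–Bralon agreement and 8750.80.30 is covered: preferential rate Free applies instead.
The additional-duty order on 8750.80.30 targets Junia, not Bralon; it does not apply.
Duty = €156,851.10 × 0% = €0.00.
Total = €4,037.33 + €9,935.08 + €0.00 = €13,972.41.

€13,972.41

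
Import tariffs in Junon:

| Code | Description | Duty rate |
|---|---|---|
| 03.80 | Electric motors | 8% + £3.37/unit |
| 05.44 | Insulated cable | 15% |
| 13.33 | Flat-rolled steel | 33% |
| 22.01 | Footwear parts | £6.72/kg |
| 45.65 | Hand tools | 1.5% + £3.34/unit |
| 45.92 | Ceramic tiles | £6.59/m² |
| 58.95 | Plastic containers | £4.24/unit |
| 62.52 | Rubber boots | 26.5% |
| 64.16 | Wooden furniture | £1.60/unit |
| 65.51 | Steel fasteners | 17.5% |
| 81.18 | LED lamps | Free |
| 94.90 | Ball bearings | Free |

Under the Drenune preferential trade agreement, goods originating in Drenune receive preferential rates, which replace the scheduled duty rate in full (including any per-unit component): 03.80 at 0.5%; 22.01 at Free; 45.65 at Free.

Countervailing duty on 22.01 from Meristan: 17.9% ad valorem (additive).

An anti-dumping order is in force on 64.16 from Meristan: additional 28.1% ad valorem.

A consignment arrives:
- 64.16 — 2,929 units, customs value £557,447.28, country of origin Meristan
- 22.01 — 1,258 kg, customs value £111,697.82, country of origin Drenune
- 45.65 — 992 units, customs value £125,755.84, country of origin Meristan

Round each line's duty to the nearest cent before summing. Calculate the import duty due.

Line 1 (64.16, Meristan, 2,929 units, £557,447.28):
Base rate for 64.16 is £1.60/unit.
Additional duty on 64.16 from Meristan: +28.1% ad valorem. Applied ad valorem rate = 28.1%.
Duty = £557,447.28 × 28.1% + 2,929 × £1.60 = £161,329.09.
Line 2 (22.01, Drenune, 1,258 kg, £111,697.82):
Base rate for 22.01 is £6.72/kg.
Origin Drenune qualifies under the Junon–Drenune agreement and 22.01 is covered: preferential rate Free applies instead.
The additional-duty order on 22.01 targets Meristan, not Drenune; it does not apply.
Duty = £111,697.82 × 0% = £0.00.
Line 3 (45.65, Meristan, 992 units, £125,755.84):
Base rate for 45.65 is 1.5% + £3.34/unit.
45.65 has an FTA preferential rate, but origin Meristan is not Drenune; base rate stands.
Duty = £125,755.84 × 1.5% + 992 × £3.34 = £5,199.62.
Total = £161,329.09 + £0.00 + £5,199.62 = £166,528.71.

£166,528.71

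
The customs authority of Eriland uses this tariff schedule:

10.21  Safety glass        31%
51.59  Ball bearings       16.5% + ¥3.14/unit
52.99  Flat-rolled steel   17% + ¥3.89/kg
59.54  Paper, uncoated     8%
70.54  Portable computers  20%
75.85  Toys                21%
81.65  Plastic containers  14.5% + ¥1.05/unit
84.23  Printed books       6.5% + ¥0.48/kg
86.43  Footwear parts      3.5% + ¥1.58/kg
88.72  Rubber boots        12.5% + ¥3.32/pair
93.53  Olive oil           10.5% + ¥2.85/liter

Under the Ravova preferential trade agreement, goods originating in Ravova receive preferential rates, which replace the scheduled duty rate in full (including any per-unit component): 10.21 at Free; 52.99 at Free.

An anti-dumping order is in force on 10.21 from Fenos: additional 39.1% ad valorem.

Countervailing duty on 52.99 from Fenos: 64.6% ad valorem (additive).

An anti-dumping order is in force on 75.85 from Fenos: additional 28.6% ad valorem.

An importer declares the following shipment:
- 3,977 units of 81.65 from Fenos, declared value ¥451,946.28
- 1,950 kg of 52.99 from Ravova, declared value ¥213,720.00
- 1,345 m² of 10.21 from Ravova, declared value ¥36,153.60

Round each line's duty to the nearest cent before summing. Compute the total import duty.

¥69,708.06

Line 1 (81.65, Fenos, 3,977 units, ¥451,946.28):
Base rate for 81.65 is 14.5% + ¥1.05/unit.
Duty = ¥451,946.28 × 14.5% + 3,977 × ¥1.05 = ¥69,708.06.
Line 2 (52.99, Ravova, 1,950 kg, ¥213,720.00):
Base rate for 52.99 is 17% + ¥3.89/kg.
Origin Ravova qualifies under the Eriland–Ravova agreement and 52.99 is covered: preferential rate Free applies instead.
The additional-duty order on 52.99 targets Fenos, not Ravova; it does not apply.
Duty = ¥213,720.00 × 0% = ¥0.00.
Line 3 (10.21, Ravova, 1,345 m², ¥36,153.60):
Base rate for 10.21 is 31%.
Origin Ravova qualifies under the Eriland–Ravova agreement and 10.21 is covered: preferential rate Free applies instead.
The additional-duty order on 10.21 targets Fenos, not Ravova; it does not apply.
Duty = ¥36,153.60 × 0% = ¥0.00.
Total = ¥69,708.06 + ¥0.00 + ¥0.00 = ¥69,708.06.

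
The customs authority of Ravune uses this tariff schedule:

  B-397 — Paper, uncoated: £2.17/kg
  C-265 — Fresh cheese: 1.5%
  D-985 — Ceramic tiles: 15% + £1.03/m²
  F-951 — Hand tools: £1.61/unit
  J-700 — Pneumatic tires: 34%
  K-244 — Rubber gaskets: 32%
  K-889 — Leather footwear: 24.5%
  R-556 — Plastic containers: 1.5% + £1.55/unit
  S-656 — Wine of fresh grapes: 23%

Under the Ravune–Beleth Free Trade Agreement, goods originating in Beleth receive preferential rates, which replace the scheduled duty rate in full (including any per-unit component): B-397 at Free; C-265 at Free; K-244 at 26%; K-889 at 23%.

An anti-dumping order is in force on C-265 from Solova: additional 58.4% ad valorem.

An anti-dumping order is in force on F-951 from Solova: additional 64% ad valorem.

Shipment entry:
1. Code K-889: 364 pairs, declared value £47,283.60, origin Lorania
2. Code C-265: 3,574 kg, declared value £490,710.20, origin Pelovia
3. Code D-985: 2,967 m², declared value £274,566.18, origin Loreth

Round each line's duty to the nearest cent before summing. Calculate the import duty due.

£63,186.07

Line 1 (K-889, Lorania, 364 pairs, £47,283.60):
Base rate for K-889 is 24.5%.
K-889 has an FTA preferential rate, but origin Lorania is not Beleth; base rate stands.
Duty = £47,283.60 × 24.5% = £11,584.48.
Line 2 (C-265, Pelovia, 3,574 kg, £490,710.20):
Base rate for C-265 is 1.5%.
C-265 has an FTA preferential rate, but origin Pelovia is not Beleth; base rate stands.
The additional-duty order on C-265 targets Solova, not Pelovia; it does not apply.
Duty = £490,710.20 × 1.5% = £7,360.65.
Line 3 (D-985, Loreth, 2,967 m², £274,566.18):
Base rate for D-985 is 15% + £1.03/m².
Duty = £274,566.18 × 15% + 2,967 × £1.03 = £44,240.94.
Total = £11,584.48 + £7,360.65 + £44,240.94 = £63,186.07.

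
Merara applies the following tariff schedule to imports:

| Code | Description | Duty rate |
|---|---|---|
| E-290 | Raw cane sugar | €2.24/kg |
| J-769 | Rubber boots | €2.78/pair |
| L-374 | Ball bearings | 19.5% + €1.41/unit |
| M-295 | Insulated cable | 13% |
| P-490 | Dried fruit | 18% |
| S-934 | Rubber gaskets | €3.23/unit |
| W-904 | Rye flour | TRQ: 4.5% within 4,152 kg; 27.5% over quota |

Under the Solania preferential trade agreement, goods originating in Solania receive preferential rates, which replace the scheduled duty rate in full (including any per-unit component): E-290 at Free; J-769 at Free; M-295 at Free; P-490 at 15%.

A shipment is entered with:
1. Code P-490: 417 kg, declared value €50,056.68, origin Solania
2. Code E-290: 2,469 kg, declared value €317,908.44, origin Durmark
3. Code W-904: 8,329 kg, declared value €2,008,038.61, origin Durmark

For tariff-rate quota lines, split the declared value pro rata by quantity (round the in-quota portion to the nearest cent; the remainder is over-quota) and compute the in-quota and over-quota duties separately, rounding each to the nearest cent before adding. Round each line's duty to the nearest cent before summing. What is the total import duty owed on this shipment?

€335,018.38

Line 1 (P-490, Solania, 417 kg, €50,056.68):
Base rate for P-490 is 18%.
Origin Solania qualifies under the Merara–Solania agreement and P-490 is covered: preferential rate 15% applies instead.
Duty = €50,056.68 × 15% = €7,508.50.
Line 2 (E-290, Durmark, 2,469 kg, €317,908.44):
Base rate for E-290 is €2.24/kg.
E-290 has an FTA preferential rate, but origin Durmark is not Solania; base rate stands.
Duty = 2,469 × €2.24 = €5,530.56.
Line 3 (W-904, Durmark, 8,329 kg, €2,008,038.61):
Code W-904 is under a tariff-rate quota (threshold 4,152 kg). In-quota: 4,152 kg at 4.5%; over-quota: 4,177 kg at 27.5%.
Pro-rata value split: in-quota = €2,008,038.61 × 4,152/8,329 = €1,001,005.68; over-quota = €2,008,038.61 − €1,001,005.68 = €1,007,032.93.
In-quota duty = €1,001,005.68 × 4.5% = €45,045.26. Over-quota duty = €1,007,032.93 × 27.5% = €276,934.06.
Line duty = €45,045.26 + €276,934.06 = €321,979.32.
Total = €7,508.50 + €5,530.56 + €321,979.32 = €335,018.38.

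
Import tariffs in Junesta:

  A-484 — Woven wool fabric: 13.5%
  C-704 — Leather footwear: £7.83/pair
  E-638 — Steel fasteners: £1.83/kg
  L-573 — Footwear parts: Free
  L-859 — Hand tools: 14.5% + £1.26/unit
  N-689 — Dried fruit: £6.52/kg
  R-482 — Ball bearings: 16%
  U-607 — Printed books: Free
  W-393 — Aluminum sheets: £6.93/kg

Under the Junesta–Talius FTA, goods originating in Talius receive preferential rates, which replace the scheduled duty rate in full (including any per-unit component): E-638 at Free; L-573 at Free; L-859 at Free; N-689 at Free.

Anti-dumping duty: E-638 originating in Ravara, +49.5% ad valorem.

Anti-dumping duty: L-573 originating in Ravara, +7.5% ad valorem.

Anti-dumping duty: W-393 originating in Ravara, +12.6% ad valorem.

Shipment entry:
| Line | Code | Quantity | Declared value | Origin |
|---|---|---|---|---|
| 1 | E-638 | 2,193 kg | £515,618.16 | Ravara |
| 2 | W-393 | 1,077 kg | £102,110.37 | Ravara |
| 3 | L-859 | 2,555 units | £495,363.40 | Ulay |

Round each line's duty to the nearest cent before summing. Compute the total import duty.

Line 1 (E-638, Ravara, 2,193 kg, £515,618.16):
Base rate for E-638 is £1.83/kg.
E-638 has an FTA preferential rate, but origin Ravara is not Talius; base rate stands.
Additional duty on E-638 from Ravara: +49.5% ad valorem. Applied ad valorem rate = 49.5%.
Duty = £515,618.16 × 49.5% + 2,193 × £1.83 = £259,244.18.
Line 2 (W-393, Ravara, 1,077 kg, £102,110.37):
Base rate for W-393 is £6.93/kg.
Additional duty on W-393 from Ravara: +12.6% ad valorem. Applied ad valorem rate = 12.6%.
Duty = £102,110.37 × 12.6% + 1,077 × £6.93 = £20,329.52.
Line 3 (L-859, Ulay, 2,555 units, £495,363.40):
Base rate for L-859 is 14.5% + £1.26/unit.
L-859 has an FTA preferential rate, but origin Ulay is not Talius; base rate stands.
Duty = £495,363.40 × 14.5% + 2,555 × £1.26 = £75,046.99.
Total = £259,244.18 + £20,329.52 + £75,046.99 = £354,620.69.

£354,620.69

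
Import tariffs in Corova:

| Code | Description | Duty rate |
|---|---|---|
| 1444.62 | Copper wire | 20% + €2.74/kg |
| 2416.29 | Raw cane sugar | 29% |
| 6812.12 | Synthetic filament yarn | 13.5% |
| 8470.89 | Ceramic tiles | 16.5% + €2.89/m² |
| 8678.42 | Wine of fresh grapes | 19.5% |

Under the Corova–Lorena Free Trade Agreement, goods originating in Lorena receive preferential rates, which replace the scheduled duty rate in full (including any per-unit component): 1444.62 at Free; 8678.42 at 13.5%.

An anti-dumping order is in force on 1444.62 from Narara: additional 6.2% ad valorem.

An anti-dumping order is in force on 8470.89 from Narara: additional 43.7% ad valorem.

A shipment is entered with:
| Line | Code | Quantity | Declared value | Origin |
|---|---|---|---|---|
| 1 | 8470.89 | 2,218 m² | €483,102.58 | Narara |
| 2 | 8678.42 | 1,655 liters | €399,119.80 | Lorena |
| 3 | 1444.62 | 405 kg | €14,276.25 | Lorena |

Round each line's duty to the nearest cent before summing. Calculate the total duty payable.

Line 1 (8470.89, Narara, 2,218 m², €483,102.58):
Base rate for 8470.89 is 16.5% + €2.89/m².
Additional duty on 8470.89 from Narara: +43.7%. Applied ad valorem rate: 16.5% + 43.7% = 60.2%.
Duty = €483,102.58 × 60.2% + 2,218 × €2.89 = €297,237.77.
Line 2 (8678.42, Lorena, 1,655 liters, €399,119.80):
Base rate for 8678.42 is 19.5%.
Origin Lorena qualifies under the Corova–Lorena agreement and 8678.42 is covered: preferential rate 13.5% applies instead.
Duty = €399,119.80 × 13.5% = €53,881.17.
Line 3 (1444.62, Lorena, 405 kg, €14,276.25):
Base rate for 1444.62 is 20% + €2.74/kg.
Origin Lorena qualifies under the Corova–Lorena agreement and 1444.62 is covered: preferential rate Free applies instead.
The additional-duty order on 1444.62 targets Narara, not Lorena; it does not apply.
Duty = €14,276.25 × 0% = €0.00.
Total = €297,237.77 + €53,881.17 + €0.00 = €351,118.94.

€351,118.94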